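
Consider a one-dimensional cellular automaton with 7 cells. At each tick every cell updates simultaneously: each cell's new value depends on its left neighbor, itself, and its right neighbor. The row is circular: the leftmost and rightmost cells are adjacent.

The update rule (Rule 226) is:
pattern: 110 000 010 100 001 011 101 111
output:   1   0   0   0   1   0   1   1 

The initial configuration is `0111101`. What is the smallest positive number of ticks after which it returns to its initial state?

7

1011110
0101111
1010111
1101011
1110101
1111010
0111101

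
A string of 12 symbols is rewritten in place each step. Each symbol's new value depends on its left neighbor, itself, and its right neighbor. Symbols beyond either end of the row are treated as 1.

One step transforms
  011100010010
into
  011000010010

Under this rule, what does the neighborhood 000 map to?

0

At position 5 the neighborhood is 000; the next row has 0 there.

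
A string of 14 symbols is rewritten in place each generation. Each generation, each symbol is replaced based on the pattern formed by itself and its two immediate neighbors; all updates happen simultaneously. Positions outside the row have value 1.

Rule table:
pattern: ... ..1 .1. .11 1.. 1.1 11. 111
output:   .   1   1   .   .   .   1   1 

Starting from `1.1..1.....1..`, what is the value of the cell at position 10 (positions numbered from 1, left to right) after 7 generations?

1.1.11....11.1
1.1..1...1.1..
1.1.11..11.1.1
1.1..1.1.1.1..
1.1.11.1.1.1.1
1.1..1.1.1.1..  (repeats generation 4; period 2)
generation 7: 1.1.11.1.1.1.1
position 10 holds 1

1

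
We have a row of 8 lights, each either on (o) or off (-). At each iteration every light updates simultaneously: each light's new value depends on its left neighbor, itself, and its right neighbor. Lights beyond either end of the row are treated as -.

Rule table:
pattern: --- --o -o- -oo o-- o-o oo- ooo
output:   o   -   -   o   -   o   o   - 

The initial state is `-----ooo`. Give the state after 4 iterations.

iteration 1: oooo-o-o
iteration 2: o--oo-o-
iteration 3: ---ooo--
iteration 4: oo-o-o-o

oo-o-o-o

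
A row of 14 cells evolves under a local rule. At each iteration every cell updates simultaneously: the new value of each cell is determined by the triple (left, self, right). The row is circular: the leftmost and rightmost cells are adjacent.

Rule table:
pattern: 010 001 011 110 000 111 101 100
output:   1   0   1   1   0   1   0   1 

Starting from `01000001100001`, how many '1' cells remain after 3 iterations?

10

iteration 1: 01100001110001
iteration 2: 01110001111001
iteration 3: 01111001111101
count of 1: 10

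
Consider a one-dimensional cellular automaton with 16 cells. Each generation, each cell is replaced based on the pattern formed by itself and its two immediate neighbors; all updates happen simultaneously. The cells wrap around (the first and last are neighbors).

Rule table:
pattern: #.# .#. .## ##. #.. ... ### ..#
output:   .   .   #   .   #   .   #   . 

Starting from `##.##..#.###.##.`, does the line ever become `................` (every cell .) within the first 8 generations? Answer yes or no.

#..#.#...##..#..
.#....#..#.#..#.
..#....#....#..#
#..#....#....#..
.#..#....#....#.
..#..#....#....#
#..#..#....#....
.#..#..#....#...
generation 8 is .#..#..#....#..., still not uniform .

no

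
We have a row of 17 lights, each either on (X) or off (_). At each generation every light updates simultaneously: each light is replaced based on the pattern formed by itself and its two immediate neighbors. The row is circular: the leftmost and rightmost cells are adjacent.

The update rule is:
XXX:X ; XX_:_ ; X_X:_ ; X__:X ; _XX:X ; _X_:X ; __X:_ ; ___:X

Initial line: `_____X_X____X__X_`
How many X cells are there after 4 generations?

8

XXXX_X_XXXX_XX_XX
XXX__X_XXX__X__XX
XX_X_X_XX_X_XX_XX
X__X_X_X__X_X__XX
count of X: 8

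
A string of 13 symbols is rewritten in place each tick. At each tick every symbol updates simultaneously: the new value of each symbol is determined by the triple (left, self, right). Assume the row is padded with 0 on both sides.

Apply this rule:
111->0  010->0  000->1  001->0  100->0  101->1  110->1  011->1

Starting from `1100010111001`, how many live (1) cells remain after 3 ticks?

7

1101001101000
1110001110011
1010101010011
count of 1: 7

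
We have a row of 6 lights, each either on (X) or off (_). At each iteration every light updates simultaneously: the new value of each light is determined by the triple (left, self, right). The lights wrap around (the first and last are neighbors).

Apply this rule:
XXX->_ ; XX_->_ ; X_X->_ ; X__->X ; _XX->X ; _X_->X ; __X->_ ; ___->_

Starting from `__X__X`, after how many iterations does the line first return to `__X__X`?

2

X_XX_X
__X__X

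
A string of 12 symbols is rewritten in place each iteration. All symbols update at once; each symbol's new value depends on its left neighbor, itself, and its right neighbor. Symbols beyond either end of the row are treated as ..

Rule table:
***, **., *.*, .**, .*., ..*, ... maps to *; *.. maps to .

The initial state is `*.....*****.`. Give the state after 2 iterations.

iteration 1: *.*********.
iteration 2: ***********.

***********.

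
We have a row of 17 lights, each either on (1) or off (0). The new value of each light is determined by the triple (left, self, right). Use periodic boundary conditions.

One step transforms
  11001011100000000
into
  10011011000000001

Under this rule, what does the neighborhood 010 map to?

1

At position 4 the neighborhood is 010; the next row has 1 there.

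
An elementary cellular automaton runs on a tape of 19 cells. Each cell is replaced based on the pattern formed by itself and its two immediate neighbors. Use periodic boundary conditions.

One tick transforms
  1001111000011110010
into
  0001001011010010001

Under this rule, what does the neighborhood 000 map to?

At position 8 the neighborhood is 000; the next row has 1 there.

1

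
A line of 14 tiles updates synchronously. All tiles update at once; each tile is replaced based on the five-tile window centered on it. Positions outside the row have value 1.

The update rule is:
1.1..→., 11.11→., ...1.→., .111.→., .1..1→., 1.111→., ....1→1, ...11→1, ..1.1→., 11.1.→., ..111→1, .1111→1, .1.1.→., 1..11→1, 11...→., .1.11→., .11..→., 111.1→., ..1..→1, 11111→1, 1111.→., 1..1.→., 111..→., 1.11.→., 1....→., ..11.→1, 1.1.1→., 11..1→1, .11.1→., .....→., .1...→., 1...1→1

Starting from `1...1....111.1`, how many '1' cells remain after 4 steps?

..1.1..111....
1.....11....11
....111...1111
..111...111111
count of 1: 9

9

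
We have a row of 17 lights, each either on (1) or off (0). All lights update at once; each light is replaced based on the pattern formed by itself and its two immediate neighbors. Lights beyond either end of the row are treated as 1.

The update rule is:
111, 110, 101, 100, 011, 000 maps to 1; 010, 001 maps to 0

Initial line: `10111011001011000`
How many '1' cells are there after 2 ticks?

11111111100111110
11111111110111111
count of 1: 16

16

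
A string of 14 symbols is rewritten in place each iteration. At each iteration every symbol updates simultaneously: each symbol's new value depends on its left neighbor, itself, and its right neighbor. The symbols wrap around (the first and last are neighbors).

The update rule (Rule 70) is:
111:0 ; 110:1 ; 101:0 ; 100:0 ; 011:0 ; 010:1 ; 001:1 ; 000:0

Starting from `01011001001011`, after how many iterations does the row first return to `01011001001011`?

iteration 1: 01001011011001
iteration 2: 01011001001011

2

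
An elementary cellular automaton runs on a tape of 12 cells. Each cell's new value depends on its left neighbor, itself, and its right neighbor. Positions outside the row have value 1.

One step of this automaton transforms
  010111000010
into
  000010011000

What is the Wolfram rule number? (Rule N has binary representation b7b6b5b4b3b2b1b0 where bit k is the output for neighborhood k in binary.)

129

position 4: 111 → 1  (bit 7 = 1)
position 5: 110 → 0  (bit 6 = 0)
position 0: 101 → 0  (bit 5 = 0)
position 6: 100 → 0  (bit 4 = 0)
position 3: 011 → 0  (bit 3 = 0)
position 1: 010 → 0  (bit 2 = 0)
position 9: 001 → 0  (bit 1 = 0)
position 7: 000 → 1  (bit 0 = 1)
bits b7..b0 = 10000001 = 129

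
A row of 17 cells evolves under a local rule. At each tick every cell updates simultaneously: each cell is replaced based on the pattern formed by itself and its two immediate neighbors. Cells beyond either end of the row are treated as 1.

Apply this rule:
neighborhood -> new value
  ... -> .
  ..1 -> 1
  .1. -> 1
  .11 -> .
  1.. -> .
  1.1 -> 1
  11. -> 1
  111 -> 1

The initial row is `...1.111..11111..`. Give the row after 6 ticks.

111111.111.1111.1

..111.11.1.1111.1
.1.111.1111.1111.
111.111.1111.1111
1111.111.1111.111
11111.111.1111.11
111111.111.1111.1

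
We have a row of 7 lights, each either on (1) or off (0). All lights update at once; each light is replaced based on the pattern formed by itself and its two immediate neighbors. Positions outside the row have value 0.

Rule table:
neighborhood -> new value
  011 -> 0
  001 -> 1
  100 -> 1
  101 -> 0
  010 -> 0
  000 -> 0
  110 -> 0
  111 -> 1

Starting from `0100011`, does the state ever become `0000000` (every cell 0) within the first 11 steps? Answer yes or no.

yes

1010100
0000010
0000101
0001000
0010100
0100010
1010101
0000000
all cells are 0 at step 8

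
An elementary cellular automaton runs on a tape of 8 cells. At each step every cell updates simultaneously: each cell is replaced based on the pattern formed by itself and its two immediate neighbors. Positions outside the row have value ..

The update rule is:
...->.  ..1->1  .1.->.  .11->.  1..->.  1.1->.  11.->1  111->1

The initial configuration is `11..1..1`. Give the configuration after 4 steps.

...1....

.1.1..1.
1....1..
....1...
...1....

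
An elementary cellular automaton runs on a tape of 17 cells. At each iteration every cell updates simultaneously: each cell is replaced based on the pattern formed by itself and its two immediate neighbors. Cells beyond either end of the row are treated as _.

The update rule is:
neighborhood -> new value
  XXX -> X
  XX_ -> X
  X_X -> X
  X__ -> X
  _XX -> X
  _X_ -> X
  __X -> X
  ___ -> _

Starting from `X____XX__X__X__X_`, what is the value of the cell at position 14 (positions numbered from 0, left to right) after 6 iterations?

X

XX__XXXXXXXXXXXXX
XXXXXXXXXXXXXXXXX
XXXXXXXXXXXXXXXXX  (fixed point — unchanged through iteration 6)
position 14 holds X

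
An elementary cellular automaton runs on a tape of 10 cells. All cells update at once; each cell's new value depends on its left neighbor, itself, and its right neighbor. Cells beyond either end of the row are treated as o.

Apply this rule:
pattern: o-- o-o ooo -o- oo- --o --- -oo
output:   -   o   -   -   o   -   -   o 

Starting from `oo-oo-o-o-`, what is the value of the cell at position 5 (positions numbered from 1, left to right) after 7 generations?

-

-ooooo-o-o
oo---oo-oo
-o---oooo-
o----o--oo
o-------o-
o--------o
o--------o
position 5 holds -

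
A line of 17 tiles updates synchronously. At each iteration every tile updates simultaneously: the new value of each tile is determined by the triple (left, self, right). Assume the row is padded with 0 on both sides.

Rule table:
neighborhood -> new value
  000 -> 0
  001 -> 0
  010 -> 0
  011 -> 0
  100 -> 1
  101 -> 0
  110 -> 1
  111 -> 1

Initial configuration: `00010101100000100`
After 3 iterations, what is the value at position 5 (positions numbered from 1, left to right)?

00000000110000010
00000000011000001
00000000001100000
position 5 holds 0

0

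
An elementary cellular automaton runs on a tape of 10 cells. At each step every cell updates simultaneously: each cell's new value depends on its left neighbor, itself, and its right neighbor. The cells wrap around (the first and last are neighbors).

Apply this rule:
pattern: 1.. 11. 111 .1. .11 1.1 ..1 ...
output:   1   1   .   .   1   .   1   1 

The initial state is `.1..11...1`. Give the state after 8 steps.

111.....11

..1111111.
111.....11
..1111111.  (repeats step 1; period 2)
step 8: 111.....11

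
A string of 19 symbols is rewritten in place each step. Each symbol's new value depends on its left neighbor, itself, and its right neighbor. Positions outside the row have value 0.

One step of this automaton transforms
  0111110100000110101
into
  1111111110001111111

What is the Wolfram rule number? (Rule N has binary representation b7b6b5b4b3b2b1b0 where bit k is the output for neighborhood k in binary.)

254

position 2: 111 → 1  (bit 7 = 1)
position 5: 110 → 1  (bit 6 = 1)
position 6: 101 → 1  (bit 5 = 1)
position 8: 100 → 1  (bit 4 = 1)
position 1: 011 → 1  (bit 3 = 1)
position 7: 010 → 1  (bit 2 = 1)
position 0: 001 → 1  (bit 1 = 1)
position 9: 000 → 0  (bit 0 = 0)
bits b7..b0 = 11111110 = 254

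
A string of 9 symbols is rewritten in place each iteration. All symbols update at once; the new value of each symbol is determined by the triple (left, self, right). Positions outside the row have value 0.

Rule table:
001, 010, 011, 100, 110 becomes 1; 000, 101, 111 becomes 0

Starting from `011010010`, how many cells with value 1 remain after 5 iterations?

111011111
101010001
101011011
101011011  (fixed point — unchanged through iteration 5)
count of 1: 6

6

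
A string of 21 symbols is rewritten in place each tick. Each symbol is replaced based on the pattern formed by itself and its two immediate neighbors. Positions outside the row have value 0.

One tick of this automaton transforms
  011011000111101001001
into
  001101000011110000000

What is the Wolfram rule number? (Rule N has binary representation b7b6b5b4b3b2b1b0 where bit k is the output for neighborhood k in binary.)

position 10: 111 → 1  (bit 7 = 1)
position 2: 110 → 1  (bit 6 = 1)
position 3: 101 → 1  (bit 5 = 1)
position 6: 100 → 0  (bit 4 = 0)
position 1: 011 → 0  (bit 3 = 0)
position 14: 010 → 0  (bit 2 = 0)
position 0: 001 → 0  (bit 1 = 0)
position 7: 000 → 0  (bit 0 = 0)
bits b7..b0 = 11100000 = 224

224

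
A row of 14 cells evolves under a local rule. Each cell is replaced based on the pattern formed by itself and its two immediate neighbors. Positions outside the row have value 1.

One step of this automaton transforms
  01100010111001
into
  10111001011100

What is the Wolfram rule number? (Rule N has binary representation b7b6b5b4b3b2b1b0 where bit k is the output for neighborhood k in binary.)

position 9: 111 → 1  (bit 7 = 1)
position 2: 110 → 1  (bit 6 = 1)
position 0: 101 → 1  (bit 5 = 1)
position 3: 100 → 1  (bit 4 = 1)
position 1: 011 → 0  (bit 3 = 0)
position 6: 010 → 0  (bit 2 = 0)
position 5: 001 → 0  (bit 1 = 0)
position 4: 000 → 1  (bit 0 = 1)
bits b7..b0 = 11110001 = 241

241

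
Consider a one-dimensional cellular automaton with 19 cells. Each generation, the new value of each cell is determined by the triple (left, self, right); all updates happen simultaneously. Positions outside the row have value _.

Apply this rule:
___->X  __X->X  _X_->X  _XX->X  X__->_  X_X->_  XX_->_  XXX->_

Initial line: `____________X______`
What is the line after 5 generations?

X_X_XXXXXXXXXXXXX_X

XXXXXXXXXXXXX_XXXXX
X_____________X____
X_XXXXXXXXXXXXX_XXX
X_X_____________X__
X_X_XXXXXXXXXXXXX_X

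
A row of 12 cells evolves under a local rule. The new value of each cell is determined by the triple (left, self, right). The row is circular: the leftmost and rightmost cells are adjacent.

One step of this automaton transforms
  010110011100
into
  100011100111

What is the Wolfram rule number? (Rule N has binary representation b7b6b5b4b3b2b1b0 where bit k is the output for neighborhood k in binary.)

83

position 8: 111 → 0  (bit 7 = 0)
position 4: 110 → 1  (bit 6 = 1)
position 2: 101 → 0  (bit 5 = 0)
position 5: 100 → 1  (bit 4 = 1)
position 3: 011 → 0  (bit 3 = 0)
position 1: 010 → 0  (bit 2 = 0)
position 0: 001 → 1  (bit 1 = 1)
position 11: 000 → 1  (bit 0 = 1)
bits b7..b0 = 01010011 = 83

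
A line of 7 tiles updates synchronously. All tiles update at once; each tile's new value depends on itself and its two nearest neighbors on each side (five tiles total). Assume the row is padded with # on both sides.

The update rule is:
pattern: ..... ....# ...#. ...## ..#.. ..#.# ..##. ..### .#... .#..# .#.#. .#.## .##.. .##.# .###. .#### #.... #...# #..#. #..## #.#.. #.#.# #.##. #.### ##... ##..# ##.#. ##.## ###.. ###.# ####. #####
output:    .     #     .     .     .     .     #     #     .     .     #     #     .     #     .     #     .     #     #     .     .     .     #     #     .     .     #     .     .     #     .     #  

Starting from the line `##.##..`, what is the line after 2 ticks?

.#.#...
#.#..#.

#.#..#.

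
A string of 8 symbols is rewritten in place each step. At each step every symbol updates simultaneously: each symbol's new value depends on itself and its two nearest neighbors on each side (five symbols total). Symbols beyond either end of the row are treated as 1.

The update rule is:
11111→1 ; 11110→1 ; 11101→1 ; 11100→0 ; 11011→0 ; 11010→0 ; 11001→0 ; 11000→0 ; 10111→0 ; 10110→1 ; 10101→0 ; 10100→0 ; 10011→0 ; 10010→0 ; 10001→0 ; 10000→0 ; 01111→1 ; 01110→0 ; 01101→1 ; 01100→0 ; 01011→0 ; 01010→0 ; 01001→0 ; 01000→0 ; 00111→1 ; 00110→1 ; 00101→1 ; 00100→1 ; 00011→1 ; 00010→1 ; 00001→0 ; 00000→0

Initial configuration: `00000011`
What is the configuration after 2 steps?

step 1: 00000111
step 2: 00001111

00001111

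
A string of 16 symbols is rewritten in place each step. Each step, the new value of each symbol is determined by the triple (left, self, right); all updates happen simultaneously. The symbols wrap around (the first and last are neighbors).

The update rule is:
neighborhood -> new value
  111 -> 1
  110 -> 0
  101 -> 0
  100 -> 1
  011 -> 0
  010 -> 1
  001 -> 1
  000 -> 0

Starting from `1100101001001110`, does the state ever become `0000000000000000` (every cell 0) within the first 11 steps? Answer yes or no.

no

step 1: 0011101111110100
step 2: 0101000111100110
step 3: 1101101011011001
step 4: 1000001000000110
step 5: 1100011100001000
step 6: 0010101010011101
step 7: 1110101011101001
step 8: 1100101001001110  (repeats step 0; period 8)
step 11: 1101101011011001
step 11 is 1101101011011001, still not uniform 0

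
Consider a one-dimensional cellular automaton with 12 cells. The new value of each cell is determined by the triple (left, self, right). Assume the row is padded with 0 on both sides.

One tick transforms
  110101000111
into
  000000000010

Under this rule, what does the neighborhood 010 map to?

At position 3 the neighborhood is 010; the next row has 0 there.

0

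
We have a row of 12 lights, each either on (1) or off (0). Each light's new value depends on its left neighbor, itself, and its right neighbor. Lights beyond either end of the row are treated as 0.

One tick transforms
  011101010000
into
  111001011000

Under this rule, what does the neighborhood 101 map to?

At position 4 the neighborhood is 101; the next row has 0 there.

0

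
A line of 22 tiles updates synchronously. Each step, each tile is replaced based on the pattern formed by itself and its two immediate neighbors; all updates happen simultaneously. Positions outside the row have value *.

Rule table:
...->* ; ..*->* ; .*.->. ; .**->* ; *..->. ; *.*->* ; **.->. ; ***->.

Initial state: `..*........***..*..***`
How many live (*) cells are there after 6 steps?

8

.*..********...*..**..
*..**........**..**..*
..**..********..**..**
.**..**........**..**.
**..**..********..**.*
...**..**........**.**
count of *: 8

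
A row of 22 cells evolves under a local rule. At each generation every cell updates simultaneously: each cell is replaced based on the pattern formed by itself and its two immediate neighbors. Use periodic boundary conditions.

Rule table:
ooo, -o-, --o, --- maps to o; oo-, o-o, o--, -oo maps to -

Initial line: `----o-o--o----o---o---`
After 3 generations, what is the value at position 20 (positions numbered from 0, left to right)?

o

ooooo-o-oo-oooo-ooo-oo
oooo--o-----oo---o---o
ooo--oo-oooo---ooo-oo-
position 20 holds o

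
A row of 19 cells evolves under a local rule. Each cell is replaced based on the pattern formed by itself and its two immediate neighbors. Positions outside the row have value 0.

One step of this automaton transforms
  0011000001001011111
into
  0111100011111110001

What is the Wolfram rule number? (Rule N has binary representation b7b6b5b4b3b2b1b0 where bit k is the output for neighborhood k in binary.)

position 15: 111 → 0  (bit 7 = 0)
position 3: 110 → 1  (bit 6 = 1)
position 13: 101 → 1  (bit 5 = 1)
position 4: 100 → 1  (bit 4 = 1)
position 2: 011 → 1  (bit 3 = 1)
position 9: 010 → 1  (bit 2 = 1)
position 1: 001 → 1  (bit 1 = 1)
position 0: 000 → 0  (bit 0 = 0)
bits b7..b0 = 01111110 = 126

126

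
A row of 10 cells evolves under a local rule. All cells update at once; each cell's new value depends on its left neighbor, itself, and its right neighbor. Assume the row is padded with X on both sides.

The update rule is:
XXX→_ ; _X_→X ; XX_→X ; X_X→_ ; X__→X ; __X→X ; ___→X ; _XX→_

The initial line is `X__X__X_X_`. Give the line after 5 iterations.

iteration 1: XXXXXXX_X_
iteration 2: ______X_X_
iteration 3: XXXXXXX_X_  (repeats iteration 1; period 2)
iteration 5: XXXXXXX_X_

XXXXXXX_X_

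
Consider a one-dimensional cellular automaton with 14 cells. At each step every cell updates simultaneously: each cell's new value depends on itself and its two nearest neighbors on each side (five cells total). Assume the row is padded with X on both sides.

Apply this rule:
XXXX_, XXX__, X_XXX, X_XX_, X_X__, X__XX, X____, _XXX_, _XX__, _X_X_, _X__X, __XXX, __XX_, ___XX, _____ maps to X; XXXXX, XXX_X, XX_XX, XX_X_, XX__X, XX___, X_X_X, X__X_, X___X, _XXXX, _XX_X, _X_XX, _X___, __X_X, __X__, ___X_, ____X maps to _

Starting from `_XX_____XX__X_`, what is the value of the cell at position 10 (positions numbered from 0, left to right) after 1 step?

_XX_XX_XXX____
position 10 holds _

_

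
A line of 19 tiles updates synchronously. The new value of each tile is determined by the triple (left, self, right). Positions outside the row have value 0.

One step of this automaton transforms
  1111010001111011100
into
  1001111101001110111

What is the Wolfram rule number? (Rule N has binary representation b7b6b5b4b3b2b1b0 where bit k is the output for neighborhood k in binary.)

position 1: 111 → 0  (bit 7 = 0)
position 3: 110 → 1  (bit 6 = 1)
position 4: 101 → 1  (bit 5 = 1)
position 6: 100 → 1  (bit 4 = 1)
position 0: 011 → 1  (bit 3 = 1)
position 5: 010 → 1  (bit 2 = 1)
position 8: 001 → 0  (bit 1 = 0)
position 7: 000 → 1  (bit 0 = 1)
bits b7..b0 = 01111101 = 125

125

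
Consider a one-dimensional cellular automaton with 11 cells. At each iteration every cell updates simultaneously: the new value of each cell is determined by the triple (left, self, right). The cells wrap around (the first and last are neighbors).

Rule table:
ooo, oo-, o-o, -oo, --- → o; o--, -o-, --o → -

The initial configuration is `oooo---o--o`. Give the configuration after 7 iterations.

ooooo--oooo

iteration 1: oooo-o----o
iteration 2: ooooo--oo-o
iteration 3: ooooo--oooo
iteration 4: ooooo--oooo  (fixed point — unchanged through iteration 7)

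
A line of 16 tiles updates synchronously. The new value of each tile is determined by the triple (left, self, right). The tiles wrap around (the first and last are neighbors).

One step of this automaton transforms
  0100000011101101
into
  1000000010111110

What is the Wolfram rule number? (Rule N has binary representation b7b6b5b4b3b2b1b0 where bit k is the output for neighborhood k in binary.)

position 9: 111 → 0  (bit 7 = 0)
position 10: 110 → 1  (bit 6 = 1)
position 0: 101 → 1  (bit 5 = 1)
position 2: 100 → 0  (bit 4 = 0)
position 8: 011 → 1  (bit 3 = 1)
position 1: 010 → 0  (bit 2 = 0)
position 7: 001 → 0  (bit 1 = 0)
position 3: 000 → 0  (bit 0 = 0)
bits b7..b0 = 01101000 = 104

104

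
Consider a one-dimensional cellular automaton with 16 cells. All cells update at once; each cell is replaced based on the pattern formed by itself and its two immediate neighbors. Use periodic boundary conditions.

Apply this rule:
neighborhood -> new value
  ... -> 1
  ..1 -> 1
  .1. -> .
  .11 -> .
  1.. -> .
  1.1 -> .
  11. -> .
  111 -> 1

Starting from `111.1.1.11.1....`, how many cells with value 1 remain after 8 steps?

.1...........111
...1111111111.1.
111.11111111....
.1...111111..111
...11.1111..1.1.
111....11..1....
.1..111...1..111
...1.1..11..1.1.
count of 1: 6

6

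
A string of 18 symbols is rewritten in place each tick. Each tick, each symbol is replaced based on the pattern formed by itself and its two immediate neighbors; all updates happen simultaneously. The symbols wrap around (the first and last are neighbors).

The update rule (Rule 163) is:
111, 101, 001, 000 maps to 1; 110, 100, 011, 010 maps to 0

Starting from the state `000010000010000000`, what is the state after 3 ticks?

110010100010101111

tick 1: 111100111100111111
tick 2: 111001011001011111
tick 3: 110010100010101111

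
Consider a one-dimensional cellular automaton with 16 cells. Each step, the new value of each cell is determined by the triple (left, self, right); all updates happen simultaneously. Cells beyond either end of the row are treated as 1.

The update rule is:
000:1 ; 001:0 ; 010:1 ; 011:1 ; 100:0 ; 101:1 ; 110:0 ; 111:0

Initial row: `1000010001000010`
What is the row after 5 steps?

step 1: 0011010101011011
step 2: 0010111111110110
step 3: 0011100000001101
step 4: 0010001111101011
step 5: 0010101000011110

0010101000011110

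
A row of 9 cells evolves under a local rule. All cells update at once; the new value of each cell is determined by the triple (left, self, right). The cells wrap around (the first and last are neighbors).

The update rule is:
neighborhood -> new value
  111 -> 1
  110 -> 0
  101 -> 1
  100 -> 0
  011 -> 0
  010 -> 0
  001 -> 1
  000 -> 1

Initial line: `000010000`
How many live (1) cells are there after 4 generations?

111100111
111001011
110010101
100101010
count of 1: 4

4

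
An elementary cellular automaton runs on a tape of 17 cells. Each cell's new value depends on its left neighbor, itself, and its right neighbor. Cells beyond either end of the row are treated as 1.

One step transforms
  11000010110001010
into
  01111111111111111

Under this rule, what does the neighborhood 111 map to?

0

At position 0 the neighborhood is 111; the next row has 0 there.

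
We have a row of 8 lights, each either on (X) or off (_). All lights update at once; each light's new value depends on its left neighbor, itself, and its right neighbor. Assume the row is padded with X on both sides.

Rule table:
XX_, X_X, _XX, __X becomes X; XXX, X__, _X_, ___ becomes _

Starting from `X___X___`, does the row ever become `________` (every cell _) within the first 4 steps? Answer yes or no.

no

X__X___X
X_X___XX
XX___XX_
_X__XXXX
step 4 is _X__XXXX, still not uniform _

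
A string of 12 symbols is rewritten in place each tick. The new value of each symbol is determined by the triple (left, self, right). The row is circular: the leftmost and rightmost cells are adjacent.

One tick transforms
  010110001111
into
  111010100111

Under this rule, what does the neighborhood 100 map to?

0

At position 5 the neighborhood is 100; the next row has 0 there.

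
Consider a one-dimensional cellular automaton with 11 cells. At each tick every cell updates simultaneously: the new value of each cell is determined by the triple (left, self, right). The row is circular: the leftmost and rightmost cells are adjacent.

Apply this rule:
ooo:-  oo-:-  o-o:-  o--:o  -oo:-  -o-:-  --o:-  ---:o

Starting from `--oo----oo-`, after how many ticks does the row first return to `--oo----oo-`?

22

tick 1: o---ooo---o
tick 2: -oo----oo--
tick 3: ---ooo---oo
tick 4: oo----oo---
tick 5: --ooo---oo-
tick 6: o----oo---o
tick 7: -ooo---oo--
tick 8: ----oo---oo
tick 9: ooo---oo---
tick 10: ---oo---oo-
tick 11: oo---oo---o
tick 12: --oo---oo--
tick 13: o---oo---oo
tick 14: -oo---oo---
tick 15: ---oo---ooo
tick 16: oo---oo----
tick 17: --oo---ooo-
tick 18: o---oo----o
tick 19: -oo---ooo--
tick 20: ---oo----oo
tick 21: oo---ooo---
tick 22: --oo----oo-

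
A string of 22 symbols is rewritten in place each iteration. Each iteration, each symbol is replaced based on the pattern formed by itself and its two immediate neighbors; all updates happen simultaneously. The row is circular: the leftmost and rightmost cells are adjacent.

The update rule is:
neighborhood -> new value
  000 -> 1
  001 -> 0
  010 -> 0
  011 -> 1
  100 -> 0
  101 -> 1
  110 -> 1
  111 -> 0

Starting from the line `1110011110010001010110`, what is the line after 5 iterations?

1010010010000100101111
1100000000110000011000
1101111110110111011010
1111000011111101111101
0001011010000111000111

0001011010000111000111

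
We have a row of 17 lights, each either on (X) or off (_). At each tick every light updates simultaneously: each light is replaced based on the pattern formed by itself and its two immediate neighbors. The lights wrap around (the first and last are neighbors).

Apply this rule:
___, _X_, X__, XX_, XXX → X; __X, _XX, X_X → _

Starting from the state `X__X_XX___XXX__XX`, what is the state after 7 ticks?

XX__XX__XX__XXX__

XX_X__XXX__XXX__X
XX_XX__XXX__XXX__
_X__XX__XXX__XXX_
_XX__XX__XXX__XXX
__XX__XX__XXX__XX
X__XX__XX__XXX__X
XX__XX__XX__XXX__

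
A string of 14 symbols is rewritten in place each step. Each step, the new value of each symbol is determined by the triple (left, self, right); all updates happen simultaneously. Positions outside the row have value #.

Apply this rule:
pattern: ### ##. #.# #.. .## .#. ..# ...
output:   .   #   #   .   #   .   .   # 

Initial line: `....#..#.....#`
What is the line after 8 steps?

#....#...#.###

.##......###.#
###.####.#.###
..###..##.##..
..#.#..#####..
...#...#...#..
.#...#...#....
#..#...#...##.
#....#...#.###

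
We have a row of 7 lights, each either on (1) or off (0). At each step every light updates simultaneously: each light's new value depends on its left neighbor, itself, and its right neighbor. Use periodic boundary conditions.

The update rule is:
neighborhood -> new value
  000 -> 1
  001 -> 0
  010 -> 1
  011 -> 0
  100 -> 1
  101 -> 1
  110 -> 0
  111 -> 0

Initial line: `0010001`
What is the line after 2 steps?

0100010

1011101
0100010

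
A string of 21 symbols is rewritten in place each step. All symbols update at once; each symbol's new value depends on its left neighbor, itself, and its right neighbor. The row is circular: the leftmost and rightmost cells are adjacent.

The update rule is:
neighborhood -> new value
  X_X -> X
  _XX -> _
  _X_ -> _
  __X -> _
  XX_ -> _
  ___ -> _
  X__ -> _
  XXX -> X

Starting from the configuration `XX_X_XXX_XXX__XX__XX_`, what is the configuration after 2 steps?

__X_X_X_X_X_________X
___X_X_X_X___________

___X_X_X_X___________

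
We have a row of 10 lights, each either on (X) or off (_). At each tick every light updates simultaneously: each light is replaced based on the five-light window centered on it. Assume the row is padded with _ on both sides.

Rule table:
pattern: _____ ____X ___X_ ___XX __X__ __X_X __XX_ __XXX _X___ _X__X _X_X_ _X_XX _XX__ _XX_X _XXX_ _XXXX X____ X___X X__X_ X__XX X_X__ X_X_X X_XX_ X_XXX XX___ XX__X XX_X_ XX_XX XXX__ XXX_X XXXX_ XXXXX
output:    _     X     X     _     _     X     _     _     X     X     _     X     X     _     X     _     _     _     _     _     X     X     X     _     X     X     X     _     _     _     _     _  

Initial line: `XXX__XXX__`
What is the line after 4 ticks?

_XXXX_____

tick 1: _X_X__X_X_
tick 2: XX_XX_X_XX
tick 3: ___X_XXXXX
tick 4: _XXXX_____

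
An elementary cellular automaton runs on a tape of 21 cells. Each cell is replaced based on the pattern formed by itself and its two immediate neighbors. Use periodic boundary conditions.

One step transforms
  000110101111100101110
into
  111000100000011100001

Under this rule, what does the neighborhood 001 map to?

At position 2 the neighborhood is 001; the next row has 1 there.

1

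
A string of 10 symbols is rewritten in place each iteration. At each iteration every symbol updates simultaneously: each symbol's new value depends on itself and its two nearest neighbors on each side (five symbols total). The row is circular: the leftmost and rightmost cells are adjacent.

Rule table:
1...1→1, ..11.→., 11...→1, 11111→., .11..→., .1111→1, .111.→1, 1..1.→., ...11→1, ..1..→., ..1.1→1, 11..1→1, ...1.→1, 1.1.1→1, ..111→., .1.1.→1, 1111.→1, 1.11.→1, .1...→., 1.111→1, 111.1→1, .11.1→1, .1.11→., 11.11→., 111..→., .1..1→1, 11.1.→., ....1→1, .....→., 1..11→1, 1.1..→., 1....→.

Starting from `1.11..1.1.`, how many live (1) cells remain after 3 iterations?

7

1.1.1.1111
1.111.11.1
1.111.11.1
count of 1: 7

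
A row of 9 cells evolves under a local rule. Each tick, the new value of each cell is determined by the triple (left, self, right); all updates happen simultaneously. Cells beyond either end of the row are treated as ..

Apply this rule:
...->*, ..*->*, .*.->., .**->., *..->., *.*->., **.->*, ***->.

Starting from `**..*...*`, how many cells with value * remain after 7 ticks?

.*.*..**.
*....*.*.
..***....
**..*.***
.*.*....*
*....***.
..***..*.
count of *: 4

4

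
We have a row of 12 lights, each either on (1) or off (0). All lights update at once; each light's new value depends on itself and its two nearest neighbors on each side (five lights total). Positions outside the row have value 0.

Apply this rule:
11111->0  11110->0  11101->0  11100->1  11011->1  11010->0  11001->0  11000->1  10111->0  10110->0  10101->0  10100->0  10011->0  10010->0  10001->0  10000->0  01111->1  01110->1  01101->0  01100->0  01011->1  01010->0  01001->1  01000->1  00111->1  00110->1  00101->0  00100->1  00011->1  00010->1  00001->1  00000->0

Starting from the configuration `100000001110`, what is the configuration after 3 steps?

110000111111
101011110001
000101011011

000101011011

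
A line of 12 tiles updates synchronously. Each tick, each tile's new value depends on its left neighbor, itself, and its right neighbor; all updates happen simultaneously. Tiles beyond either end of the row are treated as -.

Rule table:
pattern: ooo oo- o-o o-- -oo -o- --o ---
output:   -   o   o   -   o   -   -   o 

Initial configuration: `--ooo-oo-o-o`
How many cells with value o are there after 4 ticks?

8

tick 1: o-o-ooooo-o-
tick 2: -o-oo---oo--
tick 3: --ooo-o-oo-o
tick 4: o-o-oo-oooo-
count of o: 8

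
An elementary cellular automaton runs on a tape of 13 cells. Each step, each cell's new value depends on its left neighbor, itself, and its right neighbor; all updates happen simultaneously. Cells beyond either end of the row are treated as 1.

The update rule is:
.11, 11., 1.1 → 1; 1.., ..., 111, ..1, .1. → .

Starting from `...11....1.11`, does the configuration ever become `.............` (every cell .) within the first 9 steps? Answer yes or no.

no

...11.....11.
...11.....111
...11.....1..
...11........
...11........  (fixed point — unchanged through step 9)
step 9 is ...11........, still not uniform .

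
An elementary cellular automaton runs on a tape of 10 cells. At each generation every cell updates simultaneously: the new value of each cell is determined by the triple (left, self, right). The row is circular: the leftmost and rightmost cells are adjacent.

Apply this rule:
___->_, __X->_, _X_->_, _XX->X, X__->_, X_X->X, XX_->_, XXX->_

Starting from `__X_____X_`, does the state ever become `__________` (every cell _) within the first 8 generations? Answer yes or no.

__________
all cells are _ at generation 1

yes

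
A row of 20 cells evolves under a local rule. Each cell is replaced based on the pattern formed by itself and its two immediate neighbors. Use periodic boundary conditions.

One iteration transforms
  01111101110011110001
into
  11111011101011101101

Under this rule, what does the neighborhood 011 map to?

At position 1 the neighborhood is 011; the next row has 1 there.

1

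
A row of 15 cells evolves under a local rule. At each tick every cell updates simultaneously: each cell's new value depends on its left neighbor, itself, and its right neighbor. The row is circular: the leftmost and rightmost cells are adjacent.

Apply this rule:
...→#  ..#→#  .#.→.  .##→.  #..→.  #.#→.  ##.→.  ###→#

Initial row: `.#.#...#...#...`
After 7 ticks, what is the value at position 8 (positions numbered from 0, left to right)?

#....##..##..##
..###...#...#.#
.#.#..##..##...
#....#...#...##
..###..##..##.#
.#.#..#...#....
#....#..##..###
position 8 holds #

#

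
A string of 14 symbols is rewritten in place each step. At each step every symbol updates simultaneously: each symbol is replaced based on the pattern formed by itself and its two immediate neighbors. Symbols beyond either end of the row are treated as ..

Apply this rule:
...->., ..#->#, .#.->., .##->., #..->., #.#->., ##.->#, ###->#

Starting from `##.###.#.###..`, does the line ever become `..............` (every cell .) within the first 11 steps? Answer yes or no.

.#..##....##..
#..#.#...#.#..
..#.....#.....
.#.....#......
#.....#.......
.....#........
....#.........
...#..........
..#...........
.#............
#.............
step 11 is #............., still not uniform .

no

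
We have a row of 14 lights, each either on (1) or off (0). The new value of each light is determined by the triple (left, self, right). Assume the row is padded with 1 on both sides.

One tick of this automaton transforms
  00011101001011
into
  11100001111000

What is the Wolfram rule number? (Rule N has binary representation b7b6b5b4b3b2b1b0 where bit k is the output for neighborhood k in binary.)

23

position 4: 111 → 0  (bit 7 = 0)
position 5: 110 → 0  (bit 6 = 0)
position 6: 101 → 0  (bit 5 = 0)
position 0: 100 → 1  (bit 4 = 1)
position 3: 011 → 0  (bit 3 = 0)
position 7: 010 → 1  (bit 2 = 1)
position 2: 001 → 1  (bit 1 = 1)
position 1: 000 → 1  (bit 0 = 1)
bits b7..b0 = 00010111 = 23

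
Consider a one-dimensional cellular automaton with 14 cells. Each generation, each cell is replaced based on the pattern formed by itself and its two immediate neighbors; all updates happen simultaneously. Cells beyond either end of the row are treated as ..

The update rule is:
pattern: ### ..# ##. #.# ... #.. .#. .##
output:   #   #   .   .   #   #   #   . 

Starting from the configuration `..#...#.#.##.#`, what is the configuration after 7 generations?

#.######...##.

#######.#....#
.#####..######
#.###.##.####.
#..#......##.#
##########...#
.########.####
#.######...##.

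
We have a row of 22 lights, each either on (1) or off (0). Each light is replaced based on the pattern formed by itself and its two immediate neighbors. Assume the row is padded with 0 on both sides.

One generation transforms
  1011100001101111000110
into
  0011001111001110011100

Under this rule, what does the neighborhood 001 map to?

1

At position 8 the neighborhood is 001; the next row has 1 there.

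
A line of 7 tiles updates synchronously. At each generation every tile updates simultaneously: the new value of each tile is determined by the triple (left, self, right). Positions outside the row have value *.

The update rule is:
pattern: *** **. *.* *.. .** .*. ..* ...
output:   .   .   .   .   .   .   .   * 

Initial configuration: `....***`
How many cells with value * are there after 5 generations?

.**....
....**.
.**....  (repeats generation 1; period 2)
generation 5: .**....
count of *: 2

2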